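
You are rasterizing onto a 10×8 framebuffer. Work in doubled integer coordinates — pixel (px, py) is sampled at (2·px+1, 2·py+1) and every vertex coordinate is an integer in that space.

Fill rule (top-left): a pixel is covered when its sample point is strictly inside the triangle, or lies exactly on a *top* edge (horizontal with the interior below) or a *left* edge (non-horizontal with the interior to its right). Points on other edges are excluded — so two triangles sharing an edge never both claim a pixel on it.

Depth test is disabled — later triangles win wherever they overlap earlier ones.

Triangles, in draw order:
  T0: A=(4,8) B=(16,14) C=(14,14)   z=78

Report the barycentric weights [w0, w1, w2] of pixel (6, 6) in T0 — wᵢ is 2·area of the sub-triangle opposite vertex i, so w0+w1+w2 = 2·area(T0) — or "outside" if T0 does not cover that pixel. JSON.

T0:
  2·area = 12
  edge (4, 8)→(16, 14): d=(12,6) right/bottom  bias=-1
  edge (16, 14)→(14, 14): d=(-2,0) right/bottom  bias=-1
  edge (14, 14)→(4, 8): d=(-10,-6) top-left  bias=+0
    (4,5)@(9, 11): e=[6,6,0] → X  [on edge]
    (5,5)@(11, 11): e=[-6,6,12] → .
    (4,6)@(9, 13): e=[30,2,-20] → .
    (6,6)@(13, 13): e=[6,2,4] → X
    (7,6)@(15, 13): e=[-6,2,16] → .
    (6,7)@(13, 15): e=[30,-2,-16] → .
  covered (2 px):
    . . . . . . . . . .
    . . . . . . . . . .
    . . . . . . . . . .
    . . . . . . . . . .
    . . . . . . . . . .
    . . . . X . . . . .
    . . . . . . X . . .
    . . . . . . . . . .

Answer: [2,4,6]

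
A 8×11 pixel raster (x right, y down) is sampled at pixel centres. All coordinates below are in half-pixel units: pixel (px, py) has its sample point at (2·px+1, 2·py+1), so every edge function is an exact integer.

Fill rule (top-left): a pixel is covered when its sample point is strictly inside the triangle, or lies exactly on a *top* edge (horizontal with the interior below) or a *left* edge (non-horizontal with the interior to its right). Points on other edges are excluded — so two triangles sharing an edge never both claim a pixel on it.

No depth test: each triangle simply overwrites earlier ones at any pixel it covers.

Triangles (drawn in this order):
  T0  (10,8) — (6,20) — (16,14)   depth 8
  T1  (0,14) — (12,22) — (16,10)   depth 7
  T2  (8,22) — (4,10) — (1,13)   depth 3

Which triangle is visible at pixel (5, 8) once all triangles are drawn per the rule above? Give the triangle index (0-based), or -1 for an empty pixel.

T0:
  2·area = 96  (B↔C swapped to make it positive)
  edge (10, 8)→(16, 14): d=(6,6) right/bottom  bias=-1
  edge (16, 14)→(6, 20): d=(-10,6) right/bottom  bias=-1
  edge (6, 20)→(10, 8): d=(4,-12) top-left  bias=+0
    (1,0)@(3, 1): e=[0,208,-112] → ·  [on edge]
    (2,1)@(5, 3): e=[0,176,-80] → ·  [on edge]
    (3,2)@(7, 5): e=[0,144,-48] → ·  [on edge]
    (5,2)@(11, 5): e=[-24,120,0] → ·  [on edge]
    (4,3)@(9, 7): e=[0,112,-16] → ·  [on edge]
    (5,4)@(11, 9): e=[0,80,16] → ·  [on edge]
    (4,5)@(9, 11): e=[24,72,0] → █  [on edge]
    (5,5)@(11, 11): e=[12,60,24] → █
    (6,5)@(13, 11): e=[0,48,48] → ·  [on edge]
    (4,6)@(9, 13): e=[36,52,8] → █
    (6,6)@(13, 13): e=[12,28,56] → █
    (7,6)@(15, 13): e=[0,16,80] → ·  [on edge]
    (3,8)@(7, 17): e=[72,24,0] → █  [on edge]
    (5,8)@(11, 17): e=[48,0,48] → ·  [on edge]
  covered (11 px):
    · · · · · · · ·
    · · · · · · · ·
    · · · · · · · ·
    · · · · · · · ·
    · · · · · · · ·
    · · · · █ █ · ·
    · · · · █ █ █ ·
    · · · · █ █ █ ·
    · · · █ █ · · ·
    · · · █ · · · ·
    · · · · · · · ·
T1:
  2·area = 176  (B↔C swapped to make it positive)
  edge (0, 14)→(16, 10): d=(16,-4) top-left  bias=+0
  edge (16, 10)→(12, 22): d=(-4,12) right/bottom  bias=-1
  edge (12, 22)→(0, 14): d=(-12,-8) top-left  bias=+0
    (6,5)@(13, 11): e=[4,32,140] → █
    (7,5)@(15, 11): e=[12,8,156] → █
    (2,6)@(5, 13): e=[4,120,52] → █
    (3,6)@(7, 13): e=[12,96,68] → █
    (4,6)@(9, 13): e=[20,72,84] → █
    (5,6)@(11, 13): e=[28,48,100] → █
    (7,6)@(15, 13): e=[44,0,132] → ·  [on edge]
    (1,7)@(3, 15): e=[28,136,12] → █
    (7,7)@(15, 15): e=[76,-8,108] → ·
    (1,8)@(3, 17): e=[60,128,-12] → ·
    (2,8)@(5, 17): e=[68,104,4] → █
    (7,8)@(15, 17): e=[108,-16,84] → ·
    (6,9)@(13, 19): e=[132,0,44] → ·  [on edge]
  covered (21 px):
    · · · · · · · ·
    · · · · · · · ·
    · · · · · · · ·
    · · · · · · · ·
    · · · · · · · ·
    · · · · · · █ █
    · · █ █ █ █ █ ·
    · █ █ █ █ █ █ ·
    · · █ █ █ █ █ ·
    · · · · █ █ · ·
    · · · · · █ · ·
T2:
  2·area = 48  (B↔C swapped to make it positive)
  edge (8, 22)→(1, 13): d=(-7,-9) top-left  bias=+0
  edge (1, 13)→(4, 10): d=(3,-3) top-left  bias=+0
  edge (4, 10)→(8, 22): d=(4,12) right/bottom  bias=-1
    (0,0)@(1, 1): e=[84,-36,0] → ·  [on edge]
    (6,0)@(13, 1): e=[192,0,-144] → ·  [on edge]
    (5,1)@(11, 3): e=[160,0,-112] → ·  [on edge]
    (4,2)@(9, 5): e=[128,0,-80] → ·  [on edge]
    (1,3)@(3, 7): e=[60,-12,0] → ·  [on edge]
    (3,3)@(7, 7): e=[96,0,-48] → ·  [on edge]
    (2,4)@(5, 9): e=[64,0,-16] → ·  [on edge]
    (1,5)@(3, 11): e=[32,0,16] → █  [on edge]
    (2,5)@(5, 11): e=[50,6,-8] → ·
    (0,6)@(1, 13): e=[0,0,48] → █  [on edge]
    (2,6)@(5, 13): e=[36,12,0] → ·  [on edge]
    (0,7)@(1, 15): e=[-14,6,56] → ·
    (3,9)@(7, 19): e=[12,36,0] → ·  [on edge]
  covered (6 px):
    · · · · · · · ·
    · · · · · · · ·
    · · · · · · · ·
    · · · · · · · ·
    · · · · · · · ·
    · █ · · · · · ·
    █ █ · · · · · ·
    · █ █ · · · · ·
    · · █ · · · · ·
    · · · · · · · ·
    · · · · · · · ·

Z-buffer (winner per pixel, '.' = empty):
  . . . . . . . .
  . . . . . . . .
  . . . . . . . .
  . . . . . . . .
  . . . . . . . .
  . 2 . . 0 0 1 1
  2 2 1 1 1 1 1 .
  . 2 2 1 1 1 1 .
  . . 2 1 1 1 1 .
  . . . 0 1 1 . .
  . . . . . 1 . .

Final: 1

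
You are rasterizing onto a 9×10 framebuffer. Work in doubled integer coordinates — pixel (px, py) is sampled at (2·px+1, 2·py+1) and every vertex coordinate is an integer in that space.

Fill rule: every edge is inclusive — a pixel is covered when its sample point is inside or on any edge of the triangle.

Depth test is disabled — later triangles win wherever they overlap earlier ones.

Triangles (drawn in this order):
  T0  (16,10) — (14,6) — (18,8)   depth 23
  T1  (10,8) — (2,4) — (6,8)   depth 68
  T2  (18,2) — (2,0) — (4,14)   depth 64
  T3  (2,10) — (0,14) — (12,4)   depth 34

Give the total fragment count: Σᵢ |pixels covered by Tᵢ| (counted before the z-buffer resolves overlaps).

T0:
  2·area = 12
  edge (16, 10)→(14, 6): d=(-2,-4) inclusive
  edge (14, 6)→(18, 8): d=(4,2) inclusive
  edge (18, 8)→(16, 10): d=(-2,2) inclusive
    (7,3)@(15, 7): e=[2,2,8] → █
    (8,3)@(17, 7): e=[10,-2,4] → ·
    (7,4)@(15, 9): e=[-2,10,4] → ·
    (8,4)@(17, 9): e=[6,6,0] → █  [on edge]
    (7,5)@(15, 11): e=[-6,18,0] → ·  [on edge]
    (8,5)@(17, 11): e=[2,14,-4] → ·
    (6,6)@(13, 13): e=[-18,30,0] → ·  [on edge]
    (5,7)@(11, 15): e=[-30,42,0] → ·  [on edge]
    (4,8)@(9, 17): e=[-42,54,0] → ·  [on edge]
    (3,9)@(7, 19): e=[-54,66,0] → ·  [on edge]
  covered (2 px):
    · · · · · · · · ·
    · · · · · · · · ·
    · · · · · · · · ·
    · · · · · · · █ ·
    · · · · · · · · █
    · · · · · · · · ·
    · · · · · · · · ·
    · · · · · · · · ·
    · · · · · · · · ·
    · · · · · · · · ·
T1:
  2·area = 16  (B↔C swapped to make it positive)
  edge (10, 8)→(6, 8): d=(-4,0) inclusive
  edge (6, 8)→(2, 4): d=(-4,-4) inclusive
  edge (2, 4)→(10, 8): d=(8,4) inclusive
    (0,1)@(1, 3): e=[20,0,-4] → ·  [on edge]
    (1,2)@(3, 5): e=[12,0,4] → █  [on edge]
    (2,2)@(5, 5): e=[12,8,-4] → ·
    (1,3)@(3, 7): e=[4,-8,20] → ·
    (2,3)@(5, 7): e=[4,0,12] → █  [on edge]
    (3,3)@(7, 7): e=[4,8,4] → █
    (4,3)@(9, 7): e=[4,16,-4] → ·
    (2,4)@(5, 9): e=[-4,-8,28] → ·
    (3,4)@(7, 9): e=[-4,0,20] → ·  [on edge]
    (4,5)@(9, 11): e=[-12,0,28] → ·  [on edge]
    (5,6)@(11, 13): e=[-20,0,36] → ·  [on edge]
    (6,7)@(13, 15): e=[-28,0,44] → ·  [on edge]
    (7,8)@(15, 17): e=[-36,0,52] → ·  [on edge]
    (8,9)@(17, 19): e=[-44,0,60] → ·  [on edge]
  covered (3 px):
    · · · · · · · · ·
    · · · · · · · · ·
    · █ · · · · · · ·
    · · █ █ · · · · ·
    · · · · · · · · ·
    · · · · · · · · ·
    · · · · · · · · ·
    · · · · · · · · ·
    · · · · · · · · ·
    · · · · · · · · ·
T2:
  2·area = 220  (B↔C swapped to make it positive)
  edge (18, 2)→(4, 14): d=(-14,12) inclusive
  edge (4, 14)→(2, 0): d=(-2,-14) inclusive
  edge (2, 0)→(18, 2): d=(16,2) inclusive
    (1,0)@(3, 1): e=[194,12,14] → █
    (2,0)@(5, 1): e=[170,40,10] → █
    (3,0)@(7, 1): e=[146,68,6] → █
    (4,0)@(9, 1): e=[122,96,2] → █
    (5,0)@(11, 1): e=[98,124,-2] → ·
    (1,1)@(3, 3): e=[166,8,46] → █
    (5,1)@(11, 3): e=[70,120,30] → █
    (6,1)@(13, 3): e=[46,148,26] → █
    (7,1)@(15, 3): e=[22,176,22] → █
    (8,1)@(17, 3): e=[-2,204,18] → ·
    (1,2)@(3, 5): e=[138,4,78] → █
    (7,2)@(15, 5): e=[-6,172,54] → ·
    (1,3)@(3, 7): e=[110,0,110] → █  [on edge]
  covered (28 px):
    · █ █ █ █ · · · ·
    · █ █ █ █ █ █ █ ·
    · █ █ █ █ █ █ · ·
    · █ █ █ █ █ · · ·
    · · █ █ █ · · · ·
    · · █ █ · · · · ·
    · · █ · · · · · ·
    · · · · · · · · ·
    · · · · · · · · ·
    · · · · · · · · ·
T3:
  2·area = 28  (B↔C swapped to make it positive)
  edge (2, 10)→(12, 4): d=(10,-6) inclusive
  edge (12, 4)→(0, 14): d=(-12,10) inclusive
  edge (0, 14)→(2, 10): d=(2,-4) inclusive
    (8,0)@(17, 1): e=[0,-14,42] → ·  [on edge]
    (3,3)@(7, 7): e=[0,14,14] → █  [on edge]
    (4,3)@(9, 7): e=[12,-6,22] → ·
    (2,4)@(5, 9): e=[8,10,10] → █
    (3,4)@(7, 9): e=[20,-10,18] → ·
    (1,5)@(3, 11): e=[16,6,6] → █
    (2,5)@(5, 11): e=[28,-14,14] → ·
    (0,6)@(1, 13): e=[24,2,2] → █
    (1,6)@(3, 13): e=[36,-18,10] → ·
    (0,7)@(1, 15): e=[44,-22,6] → ·
  covered (4 px):
    · · · · · · · · ·
    · · · · · · · · ·
    · · · · · · · · ·
    · · · █ · · · · ·
    · · █ · · · · · ·
    · █ · · · · · · ·
    █ · · · · · · · ·
    · · · · · · · · ·
    · · · · · · · · ·
    · · · · · · · · ·

Result: 37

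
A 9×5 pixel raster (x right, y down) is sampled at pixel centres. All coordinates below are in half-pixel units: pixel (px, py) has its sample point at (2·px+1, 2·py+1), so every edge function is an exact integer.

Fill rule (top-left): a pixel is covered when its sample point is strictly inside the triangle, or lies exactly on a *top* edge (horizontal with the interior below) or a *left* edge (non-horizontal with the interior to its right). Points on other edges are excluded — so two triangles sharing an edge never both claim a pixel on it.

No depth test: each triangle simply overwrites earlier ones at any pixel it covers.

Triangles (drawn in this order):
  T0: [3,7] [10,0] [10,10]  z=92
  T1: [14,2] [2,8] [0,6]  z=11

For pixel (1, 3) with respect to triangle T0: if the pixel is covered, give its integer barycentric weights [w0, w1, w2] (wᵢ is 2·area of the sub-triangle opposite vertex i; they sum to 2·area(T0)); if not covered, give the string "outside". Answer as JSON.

T0:
  2·area = 70
  edge (3, 7)→(10, 0): d=(7,-7) top-left  bias=+0
  edge (10, 0)→(10, 10): d=(0,10) right/bottom  bias=-1
  edge (10, 10)→(3, 7): d=(-7,-3) top-left  bias=+0
    (4,0)@(9, 1): e=[0,10,60] → #  [on edge]
    (5,0)@(11, 1): e=[14,-10,66] → ·
    (3,1)@(7, 3): e=[0,30,40] → #  [on edge]
    (5,1)@(11, 3): e=[28,-10,52] → ·
    (2,2)@(5, 5): e=[0,50,20] → #  [on edge]
    (5,2)@(11, 5): e=[42,-10,38] → ·
    (1,3)@(3, 7): e=[0,70,0] → #  [on edge]
    (5,3)@(11, 7): e=[56,-10,24] → ·
    (0,4)@(1, 9): e=[0,90,-20] → ·  [on edge]
    (1,4)@(3, 9): e=[14,70,-14] → ·
    (2,4)@(5, 9): e=[28,50,-8] → ·
    (3,4)@(7, 9): e=[42,30,-2] → ·
  covered (11 px):
    · · · · # · · · ·
    · · · # # · · · ·
    · · # # # · · · ·
    · # # # # · · · ·
    · · · · # · · · ·
T1:
  2·area = 36
  edge (14, 2)→(2, 8): d=(-12,6) right/bottom  bias=-1
  edge (2, 8)→(0, 6): d=(-2,-2) top-left  bias=+0
  edge (0, 6)→(14, 2): d=(14,-4) top-left  bias=+0
    (5,1)@(11, 3): e=[6,28,2] → #
    (6,1)@(13, 3): e=[-6,32,10] → ·
    (2,2)@(5, 5): e=[18,12,6] → #
    (3,2)@(7, 5): e=[6,16,14] → #
    (4,2)@(9, 5): e=[-6,20,22] → ·
    (5,2)@(11, 5): e=[-18,24,30] → ·
    (0,3)@(1, 7): e=[18,0,18] → #  [on edge]
    (1,3)@(3, 7): e=[6,4,26] → #
    (2,3)@(5, 7): e=[-6,8,34] → ·
    (3,3)@(7, 7): e=[-18,12,42] → ·
    (0,4)@(1, 9): e=[-6,-4,46] → ·
    (1,4)@(3, 9): e=[-18,0,54] → ·  [on edge]
  covered (5 px):
    · · · · · · · · ·
    · · · · · # · · ·
    · · # # · · · · ·
    # # · · · · · · ·
    · · · · · · · · ·

Answer: [70,0,0]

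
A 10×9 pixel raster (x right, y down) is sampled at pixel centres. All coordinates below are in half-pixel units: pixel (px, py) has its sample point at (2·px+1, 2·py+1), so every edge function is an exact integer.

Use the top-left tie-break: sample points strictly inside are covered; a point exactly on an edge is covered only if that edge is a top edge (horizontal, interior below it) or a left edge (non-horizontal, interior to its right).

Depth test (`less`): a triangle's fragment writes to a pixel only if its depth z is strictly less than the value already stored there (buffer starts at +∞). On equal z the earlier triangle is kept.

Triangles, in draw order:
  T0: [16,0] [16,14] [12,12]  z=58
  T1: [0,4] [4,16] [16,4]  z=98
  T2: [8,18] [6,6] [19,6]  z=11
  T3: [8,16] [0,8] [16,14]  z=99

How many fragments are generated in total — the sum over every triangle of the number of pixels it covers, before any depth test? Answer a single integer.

T0:
  2·area = 56
  edge (16, 0)→(16, 14): d=(0,14) right/bottom  bias=-1
  edge (16, 14)→(12, 12): d=(-4,-2) top-left  bias=+0
  edge (12, 12)→(16, 0): d=(4,-12) top-left  bias=+0
    (7,1)@(15, 3): e=[14,42,0] → █  [on edge]
    (8,1)@(17, 3): e=[-14,46,24] → ·
    (7,2)@(15, 5): e=[14,34,8] → █
    (8,2)@(17, 5): e=[-14,38,32] → ·
    (7,3)@(15, 7): e=[14,26,16] → █
    (8,3)@(17, 7): e=[-14,30,40] → ·
    (6,4)@(13, 9): e=[42,14,0] → █  [on edge]
    (8,4)@(17, 9): e=[-14,22,48] → ·
    (6,5)@(13, 11): e=[42,6,8] → █
    (8,5)@(17, 11): e=[-14,14,56] → ·
    (6,6)@(13, 13): e=[42,-2,16] → ·
    (7,6)@(15, 13): e=[14,2,40] → █
    (5,7)@(11, 15): e=[70,-14,0] → ·  [on edge]
  covered (8 px):
    · · · · · · · · · ·
    · · · · · · · █ · ·
    · · · · · · · █ · ·
    · · · · · · · █ · ·
    · · · · · · █ █ · ·
    · · · · · · █ █ · ·
    · · · · · · · █ · ·
    · · · · · · · · · ·
    · · · · · · · · · ·
T1:
  2·area = 192  (B↔C swapped to make it positive)
  edge (0, 4)→(16, 4): d=(16,0) top-left  bias=+0
  edge (16, 4)→(4, 16): d=(-12,12) right/bottom  bias=-1
  edge (4, 16)→(0, 4): d=(-4,-12) top-left  bias=+0
    (9,0)@(19, 1): e=[-48,0,240] → ·  [on edge]
    (8,1)@(17, 3): e=[-16,0,208] → ·  [on edge]
    (0,2)@(1, 5): e=[16,168,8] → █
    (1,2)@(3, 5): e=[16,144,32] → █
    (2,2)@(5, 5): e=[16,120,56] → █
    (3,2)@(7, 5): e=[16,96,80] → █
    (4,2)@(9, 5): e=[16,72,104] → █
    (5,2)@(11, 5): e=[16,48,128] → █
    (6,2)@(13, 5): e=[16,24,152] → █
    (7,2)@(15, 5): e=[16,0,176] → ·  [on edge]
    (0,3)@(1, 7): e=[48,144,0] → █  [on edge]
    (6,3)@(13, 7): e=[48,0,144] → ·  [on edge]
    (5,4)@(11, 9): e=[80,0,112] → ·  [on edge]
    (4,5)@(9, 11): e=[112,0,80] → ·  [on edge]
    (1,6)@(3, 13): e=[144,48,0] → █  [on edge]
    (3,6)@(7, 13): e=[144,0,48] → ·  [on edge]
    (2,7)@(5, 15): e=[176,0,16] → ·  [on edge]
    (1,8)@(3, 17): e=[208,0,-16] → ·  [on edge]
  covered (22 px):
    · · · · · · · · · ·
    · · · · · · · · · ·
    █ █ █ █ █ █ █ · · ·
    █ █ █ █ █ █ · · · ·
    · █ █ █ █ · · · · ·
    · █ █ █ · · · · · ·
    · █ █ · · · · · · ·
    · · · · · · · · · ·
    · · · · · · · · · ·
T2:
  2·area = 156
  edge (8, 18)→(6, 6): d=(-2,-12) top-left  bias=+0
  edge (6, 6)→(19, 6): d=(13,0) top-left  bias=+0
  edge (19, 6)→(8, 18): d=(-11,12) right/bottom  bias=-1
    (3,3)@(7, 7): e=[10,13,133] → █
    (4,3)@(9, 7): e=[34,13,109] → █
    (5,3)@(11, 7): e=[58,13,85] → █
    (6,3)@(13, 7): e=[82,13,61] → █
    (7,3)@(15, 7): e=[106,13,37] → █
    (8,3)@(17, 7): e=[130,13,13] → █
    (9,3)@(19, 7): e=[154,13,-11] → ·
    (3,4)@(7, 9): e=[6,39,111] → █
    (8,4)@(17, 9): e=[126,39,-9] → ·
    (3,5)@(7, 11): e=[2,65,89] → █
    (7,5)@(15, 11): e=[98,65,-7] → ·
    (3,6)@(7, 13): e=[-2,91,67] → ·
  covered (18 px):
    · · · · · · · · · ·
    · · · · · · · · · ·
    · · · · · · · · · ·
    · · · █ █ █ █ █ █ ·
    · · · █ █ █ █ █ · ·
    · · · █ █ █ █ · · ·
    · · · · █ █ · · · ·
    · · · · █ · · · · ·
    · · · · · · · · · ·
T3:
  2·area = 80
  edge (8, 16)→(0, 8): d=(-8,-8) top-left  bias=+0
  edge (0, 8)→(16, 14): d=(16,6) right/bottom  bias=-1
  edge (16, 14)→(8, 16): d=(-8,2) right/bottom  bias=-1
    (0,4)@(1, 9): e=[0,10,70] → █  [on edge]
    (1,4)@(3, 9): e=[16,-2,66] → ·
    (0,5)@(1, 11): e=[-16,42,54] → ·
    (1,5)@(3, 11): e=[0,30,50] → █  [on edge]
    (2,5)@(5, 11): e=[16,18,46] → █
    (3,5)@(7, 11): e=[32,6,42] → █
    (4,5)@(9, 11): e=[48,-6,38] → ·
    (1,6)@(3, 13): e=[-16,62,34] → ·
    (2,6)@(5, 13): e=[0,50,30] → █  [on edge]
    (4,6)@(9, 13): e=[32,26,22] → █
    (5,6)@(11, 13): e=[48,14,18] → █
    (6,6)@(13, 13): e=[64,2,14] → █
    (3,7)@(7, 15): e=[0,70,10] → █  [on edge]
    (4,8)@(9, 17): e=[0,90,-10] → ·  [on edge]
  covered (12 px):
    · · · · · · · · · ·
    · · · · · · · · · ·
    · · · · · · · · · ·
    · · · · · · · · · ·
    █ · · · · · · · · ·
    · █ █ █ · · · · · ·
    · · █ █ █ █ █ · · ·
    · · · █ █ █ · · · ·
    · · · · · · · · · ·

Result: 60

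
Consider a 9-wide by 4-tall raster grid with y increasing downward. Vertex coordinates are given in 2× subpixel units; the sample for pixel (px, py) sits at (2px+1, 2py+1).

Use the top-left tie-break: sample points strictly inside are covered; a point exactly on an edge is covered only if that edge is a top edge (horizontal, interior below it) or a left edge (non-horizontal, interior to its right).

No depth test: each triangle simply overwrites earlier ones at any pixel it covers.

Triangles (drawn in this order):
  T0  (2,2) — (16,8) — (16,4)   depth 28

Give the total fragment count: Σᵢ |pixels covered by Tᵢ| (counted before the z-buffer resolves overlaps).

T0:
  2·area = 56  (B↔C swapped to make it positive)
  edge (2, 2)→(16, 4): d=(14,2) right/bottom  bias=-1
  edge (16, 4)→(16, 8): d=(0,4) right/bottom  bias=-1
  edge (16, 8)→(2, 2): d=(-14,-6) top-left  bias=+0
    (2,1)@(5, 3): e=[8,44,4] → █
    (3,1)@(7, 3): e=[4,36,16] → █
    (4,1)@(9, 3): e=[0,28,28] → ·  [on edge]
    (2,2)@(5, 5): e=[36,44,-24] → ·
    (3,2)@(7, 5): e=[32,36,-12] → ·
    (4,2)@(9, 5): e=[28,28,0] → █  [on edge]
    (5,2)@(11, 5): e=[24,20,12] → █
    (6,2)@(13, 5): e=[20,12,24] → █
    (7,2)@(15, 5): e=[16,4,36] → █
    (8,2)@(17, 5): e=[12,-4,48] → ·
    (4,3)@(9, 7): e=[56,28,-28] → ·
    (5,3)@(11, 7): e=[52,20,-16] → ·
  covered (7 px):
    · · · · · · · · ·
    · · █ █ · · · · ·
    · · · · █ █ █ █ ·
    · · · · · · · █ ·

Result: 7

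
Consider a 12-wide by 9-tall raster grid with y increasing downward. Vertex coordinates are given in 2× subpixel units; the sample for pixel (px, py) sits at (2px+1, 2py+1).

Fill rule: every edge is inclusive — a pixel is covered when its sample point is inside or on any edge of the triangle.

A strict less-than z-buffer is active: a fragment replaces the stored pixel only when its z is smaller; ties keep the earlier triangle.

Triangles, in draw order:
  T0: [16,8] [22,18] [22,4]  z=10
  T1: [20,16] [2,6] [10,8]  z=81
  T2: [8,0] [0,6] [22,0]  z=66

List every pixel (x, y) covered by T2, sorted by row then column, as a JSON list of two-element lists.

T0:
  2·area = 84  (B↔C swapped to make it positive)
  edge (16, 8)→(22, 4): d=(6,-4) inclusive
  edge (22, 4)→(22, 18): d=(0,14) inclusive
  edge (22, 18)→(16, 8): d=(-6,-10) inclusive
    (6,1)@(13, 3): e=[-42,126,0] → ·  [on edge]
    (10,2)@(21, 5): e=[2,14,68] → █
    (11,2)@(23, 5): e=[10,-14,88] → ·
    (9,3)@(19, 7): e=[6,42,36] → █
    (11,3)@(23, 7): e=[22,-14,76] → ·
    (8,4)@(17, 9): e=[10,70,4] → █
    (11,4)@(23, 9): e=[34,-14,64] → ·
    (8,5)@(17, 11): e=[22,70,-8] → ·
    (9,5)@(19, 11): e=[30,42,12] → █
    (11,5)@(23, 11): e=[46,-14,52] → ·
    (9,6)@(19, 13): e=[42,42,0] → █  [on edge]
    (11,6)@(23, 13): e=[58,-14,40] → ·
  covered (11 px):
    · · · · · · · · · · · ·
    · · · · · · · · · · · ·
    · · · · · · · · · · █ ·
    · · · · · · · · · █ █ ·
    · · · · · · · · █ █ █ ·
    · · · · · · · · · █ █ ·
    · · · · · · · · · █ █ ·
    · · · · · · · · · · █ ·
    · · · · · · · · · · · ·
T1:
  2·area = 44
  edge (20, 16)→(2, 6): d=(-18,-10) inclusive
  edge (2, 6)→(10, 8): d=(8,2) inclusive
  edge (10, 8)→(20, 16): d=(10,8) inclusive
    (2,3)@(5, 7): e=[12,2,30] → █
    (3,3)@(7, 7): e=[32,-2,14] → ·
    (2,4)@(5, 9): e=[-24,18,50] → ·
    (4,4)@(9, 9): e=[16,10,18] → █
    (5,4)@(11, 9): e=[36,6,2] → █
    (6,4)@(13, 9): e=[56,2,-14] → ·
    (4,5)@(9, 11): e=[-20,26,38] → ·
    (5,5)@(11, 11): e=[0,22,22] → █  [on edge]
    (6,5)@(13, 11): e=[20,18,6] → █
    (7,5)@(15, 11): e=[40,14,-10] → ·
    (5,6)@(11, 13): e=[-36,38,42] → ·
    (6,6)@(13, 13): e=[-16,34,26] → ·
  covered (6 px):
    · · · · · · · · · · · ·
    · · · · · · · · · · · ·
    · · · · · · · · · · · ·
    · · █ · · · · · · · · ·
    · · · · █ █ · · · · · ·
    · · · · · █ █ · · · · ·
    · · · · · · · █ · · · ·
    · · · · · · · · · · · ·
    · · · · · · · · · · · ·
T2:
  2·area = 84  (B↔C swapped to make it positive)
  edge (8, 0)→(22, 0): d=(14,0) inclusive
  edge (22, 0)→(0, 6): d=(-22,6) inclusive
  edge (0, 6)→(8, 0): d=(8,-6) inclusive
    (3,0)@(7, 1): e=[14,68,2] → █
    (4,0)@(9, 1): e=[14,56,14] → █
    (5,0)@(11, 1): e=[14,44,26] → █
    (6,0)@(13, 1): e=[14,32,38] → █
    (7,0)@(15, 1): e=[14,20,50] → █
    (8,0)@(17, 1): e=[14,8,62] → █
    (9,0)@(19, 1): e=[14,-4,74] → ·
    (2,1)@(5, 3): e=[42,36,6] → █
    (5,1)@(11, 3): e=[42,0,42] → █  [on edge]
    (6,1)@(13, 3): e=[42,-12,54] → ·
    (7,1)@(15, 3): e=[42,-24,66] → ·
    (8,1)@(17, 3): e=[42,-36,78] → ·
  covered (11 px):
    · · · █ █ █ █ █ █ · · ·
    · · █ █ █ █ · · · · · ·
    · █ · · · · · · · · · ·
    · · · · · · · · · · · ·
    · · · · · · · · · · · ·
    · · · · · · · · · · · ·
    · · · · · · · · · · · ·
    · · · · · · · · · · · ·
    · · · · · · · · · · · ·

Result: [[3,0],[4,0],[5,0],[6,0],[7,0],[8,0],[2,1],[3,1],[4,1],[5,1],[1,2]]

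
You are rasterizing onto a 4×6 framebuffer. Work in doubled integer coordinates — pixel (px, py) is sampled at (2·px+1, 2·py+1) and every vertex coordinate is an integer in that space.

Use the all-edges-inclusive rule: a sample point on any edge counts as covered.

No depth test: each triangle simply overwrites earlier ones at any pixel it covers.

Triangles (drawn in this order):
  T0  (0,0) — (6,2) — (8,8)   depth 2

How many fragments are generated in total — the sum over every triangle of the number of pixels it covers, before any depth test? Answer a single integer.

T0:
  2·area = 32
  edge (0, 0)→(6, 2): d=(6,2) inclusive
  edge (6, 2)→(8, 8): d=(2,6) inclusive
  edge (8, 8)→(0, 0): d=(-8,-8) inclusive
    (0,0)@(1, 1): e=[4,28,0] → #  [on edge]
    (1,0)@(3, 1): e=[0,16,16] → #  [on edge]
    (2,0)@(5, 1): e=[-4,4,32] → ·
    (0,1)@(1, 3): e=[16,32,-16] → ·
    (1,1)@(3, 3): e=[12,20,0] → #  [on edge]
    (2,1)@(5, 3): e=[8,8,16] → #
    (3,1)@(7, 3): e=[4,-4,32] → ·
    (1,2)@(3, 5): e=[24,24,-16] → ·
    (2,2)@(5, 5): e=[20,12,0] → #  [on edge]
    (3,2)@(7, 5): e=[16,0,16] → #  [on edge]
    (2,3)@(5, 7): e=[32,16,-16] → ·
    (3,3)@(7, 7): e=[28,4,0] → #  [on edge]
  covered (7 px):
    # # · ·
    · # # ·
    · · # #
    · · · #
    · · · ·
    · · · ·

Final: 7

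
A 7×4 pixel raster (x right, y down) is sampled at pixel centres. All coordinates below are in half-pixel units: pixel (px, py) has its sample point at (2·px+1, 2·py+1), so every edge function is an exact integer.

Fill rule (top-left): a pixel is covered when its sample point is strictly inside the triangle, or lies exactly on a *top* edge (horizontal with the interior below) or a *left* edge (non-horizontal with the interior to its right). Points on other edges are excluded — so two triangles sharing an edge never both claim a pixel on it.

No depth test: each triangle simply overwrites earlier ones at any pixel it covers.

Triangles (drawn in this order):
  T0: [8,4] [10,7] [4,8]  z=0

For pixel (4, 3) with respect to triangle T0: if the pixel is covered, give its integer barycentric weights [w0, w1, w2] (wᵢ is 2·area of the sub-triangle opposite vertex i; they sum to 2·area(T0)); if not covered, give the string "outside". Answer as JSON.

T0:
  2·area = 20
  edge (8, 4)→(10, 7): d=(2,3) right/bottom  bias=-1
  edge (10, 7)→(4, 8): d=(-6,1) right/bottom  bias=-1
  edge (4, 8)→(8, 4): d=(4,-4) top-left  bias=+0
    (5,0)@(11, 1): e=[-15,35,0] → ·  [on edge]
    (4,1)@(9, 3): e=[-5,25,0] → ·  [on edge]
    (3,2)@(7, 5): e=[5,15,0] → #  [on edge]
    (4,2)@(9, 5): e=[-1,13,8] → ·
    (2,3)@(5, 7): e=[15,5,0] → #  [on edge]
    (4,3)@(9, 7): e=[3,1,16] → #
    (5,3)@(11, 7): e=[-3,-1,24] → ·
  covered (4 px):
    · · · · · · ·
    · · · · · · ·
    · · · # · · ·
    · · # # # · ·

Answer: [1,16,3]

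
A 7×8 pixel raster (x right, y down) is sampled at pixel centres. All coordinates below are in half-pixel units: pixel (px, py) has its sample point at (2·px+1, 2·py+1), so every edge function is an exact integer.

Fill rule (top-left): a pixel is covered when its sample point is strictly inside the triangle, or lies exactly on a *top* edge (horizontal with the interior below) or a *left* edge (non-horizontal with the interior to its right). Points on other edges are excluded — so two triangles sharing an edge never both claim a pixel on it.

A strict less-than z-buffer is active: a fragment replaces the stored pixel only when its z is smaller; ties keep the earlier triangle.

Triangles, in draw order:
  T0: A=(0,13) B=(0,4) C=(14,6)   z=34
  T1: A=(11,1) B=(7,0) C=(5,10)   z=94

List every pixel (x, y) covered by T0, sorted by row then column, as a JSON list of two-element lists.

T0:
  2·area = 126
  edge (0, 13)→(0, 4): d=(0,-9) top-left  bias=+0
  edge (0, 4)→(14, 6): d=(14,2) right/bottom  bias=-1
  edge (14, 6)→(0, 13): d=(-14,7) right/bottom  bias=-1
    (0,2)@(1, 5): e=[9,12,105] → X
    (1,2)@(3, 5): e=[27,8,91] → X
    (2,2)@(5, 5): e=[45,4,77] → X
    (3,2)@(7, 5): e=[63,0,63] → .  [on edge]
    (0,3)@(1, 7): e=[9,40,77] → X
    (3,3)@(7, 7): e=[63,28,35] → X
    (4,3)@(9, 7): e=[81,24,21] → X
    (5,3)@(11, 7): e=[99,20,7] → X
    (6,3)@(13, 7): e=[117,16,-7] → .
    (0,4)@(1, 9): e=[9,68,49] → X
    (4,4)@(9, 9): e=[81,52,-7] → .
    (5,4)@(11, 9): e=[99,48,-21] → .
  covered (15 px):
    . . . . . . .
    . . . . . . .
    X X X . . . .
    X X X X X X .
    X X X X . . .
    X X . . . . .
    . . . . . . .
    . . . . . . .
T1:
  2·area = 42  (B↔C swapped to make it positive)
  edge (11, 1)→(5, 10): d=(-6,9) right/bottom  bias=-1
  edge (5, 10)→(7, 0): d=(2,-10) top-left  bias=+0
  edge (7, 0)→(11, 1): d=(4,1) right/bottom  bias=-1
    (3,0)@(7, 1): e=[36,2,4] → X
    (4,0)@(9, 1): e=[18,22,2] → X
    (5,0)@(11, 1): e=[0,42,0] → .  [on edge]
    (3,1)@(7, 3): e=[24,6,12] → X
    (5,1)@(11, 3): e=[-12,46,8] → .
    (3,2)@(7, 5): e=[12,10,20] → X
    (4,2)@(9, 5): e=[-6,30,18] → .
    (3,3)@(7, 7): e=[0,14,28] → .  [on edge]
    (1,6)@(3, 13): e=[0,-14,56] → .  [on edge]
  covered (5 px):
    . . . X X . .
    . . . X X . .
    . . . X . . .
    . . . . . . .
    . . . . . . .
    . . . . . . .
    . . . . . . .
    . . . . . . .

Final: [[0,2],[1,2],[2,2],[0,3],[1,3],[2,3],[3,3],[4,3],[5,3],[0,4],[1,4],[2,4],[3,4],[0,5],[1,5]]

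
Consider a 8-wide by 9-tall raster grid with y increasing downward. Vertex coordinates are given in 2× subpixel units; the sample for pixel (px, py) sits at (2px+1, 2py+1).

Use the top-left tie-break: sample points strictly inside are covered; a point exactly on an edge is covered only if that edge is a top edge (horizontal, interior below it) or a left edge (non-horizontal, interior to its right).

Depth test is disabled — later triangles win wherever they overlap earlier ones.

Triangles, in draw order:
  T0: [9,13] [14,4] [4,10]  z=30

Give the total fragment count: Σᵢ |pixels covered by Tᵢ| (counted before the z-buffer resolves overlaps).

T0:
  2·area = 60  (B↔C swapped to make it positive)
  edge (9, 13)→(4, 10): d=(-5,-3) top-left  bias=+0
  edge (4, 10)→(14, 4): d=(10,-6) top-left  bias=+0
  edge (14, 4)→(9, 13): d=(-5,9) right/bottom  bias=-1
    (6,2)@(13, 5): e=[52,4,4] → █
    (7,2)@(15, 5): e=[58,16,-14] → ·
    (4,3)@(9, 7): e=[30,0,30] → █  [on edge]
    (5,3)@(11, 7): e=[36,12,12] → █
    (6,3)@(13, 7): e=[42,24,-6] → ·
    (3,4)@(7, 9): e=[14,8,38] → █
    (6,4)@(13, 9): e=[32,44,-16] → ·
    (3,5)@(7, 11): e=[4,28,28] → █
    (5,5)@(11, 11): e=[16,52,-8] → ·
    (3,6)@(7, 13): e=[-6,48,18] → ·
    (4,6)@(9, 13): e=[0,60,0] → ·  [on edge]
  covered (8 px):
    · · · · · · · ·
    · · · · · · · ·
    · · · · · · █ ·
    · · · · █ █ · ·
    · · · █ █ █ · ·
    · · · █ █ · · ·
    · · · · · · · ·
    · · · · · · · ·
    · · · · · · · ·

Final: 8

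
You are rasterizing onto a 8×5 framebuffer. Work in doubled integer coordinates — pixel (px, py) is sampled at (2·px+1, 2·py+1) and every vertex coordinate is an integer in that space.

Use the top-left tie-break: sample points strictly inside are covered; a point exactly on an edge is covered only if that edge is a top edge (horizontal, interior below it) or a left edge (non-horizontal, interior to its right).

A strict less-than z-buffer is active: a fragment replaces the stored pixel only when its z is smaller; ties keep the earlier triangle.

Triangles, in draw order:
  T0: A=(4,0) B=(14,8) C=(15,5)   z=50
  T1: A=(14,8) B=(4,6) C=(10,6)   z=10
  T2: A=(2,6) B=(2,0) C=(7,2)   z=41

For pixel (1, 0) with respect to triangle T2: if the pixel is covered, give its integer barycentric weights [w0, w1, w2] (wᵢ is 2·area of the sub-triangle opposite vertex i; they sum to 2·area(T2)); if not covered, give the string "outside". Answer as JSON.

T0:
  2·area = 38  (B↔C swapped to make it positive)
  edge (4, 0)→(15, 5): d=(11,5) right/bottom  bias=-1
  edge (15, 5)→(14, 8): d=(-1,3) right/bottom  bias=-1
  edge (14, 8)→(4, 0): d=(-10,-8) top-left  bias=+0
    (4,1)@(9, 3): e=[8,20,10] → #
    (5,1)@(11, 3): e=[-2,14,26] → ·
    (4,2)@(9, 5): e=[30,18,-10] → ·
    (5,2)@(11, 5): e=[20,12,6] → #
    (6,2)@(13, 5): e=[10,6,22] → #
    (7,2)@(15, 5): e=[0,0,38] → ·  [on edge]
    (5,3)@(11, 7): e=[42,10,-14] → ·
    (6,3)@(13, 7): e=[32,4,2] → #
    (7,3)@(15, 7): e=[22,-2,18] → ·
    (6,4)@(13, 9): e=[54,2,-18] → ·
  covered (4 px):
    · · · · · · · ·
    · · · · # · · ·
    · · · · · # # ·
    · · · · · · # ·
    · · · · · · · ·
T1:
  2·area = 12
  edge (14, 8)→(4, 6): d=(-10,-2) top-left  bias=+0
  edge (4, 6)→(10, 6): d=(6,0) top-left  bias=+0
  edge (10, 6)→(14, 8): d=(4,2) right/bottom  bias=-1
    (4,3)@(9, 7): e=[0,6,6] → #  [on edge]
    (5,3)@(11, 7): e=[4,6,2] → #
    (6,3)@(13, 7): e=[8,6,-2] → ·
    (4,4)@(9, 9): e=[-20,18,14] → ·
    (5,4)@(11, 9): e=[-16,18,10] → ·
  covered (2 px):
    · · · · · · · ·
    · · · · · · · ·
    · · · · · · · ·
    · · · · # # · ·
    · · · · · · · ·
T2:
  2·area = 30
  edge (2, 6)→(2, 0): d=(0,-6) top-left  bias=+0
  edge (2, 0)→(7, 2): d=(5,2) right/bottom  bias=-1
  edge (7, 2)→(2, 6): d=(-5,4) right/bottom  bias=-1
    (1,0)@(3, 1): e=[6,3,21] → #
    (2,0)@(5, 1): e=[18,-1,13] → ·
    (1,1)@(3, 3): e=[6,13,11] → #
    (2,1)@(5, 3): e=[18,9,3] → #
    (3,1)@(7, 3): e=[30,5,-5] → ·
    (1,2)@(3, 5): e=[6,23,1] → #
    (2,2)@(5, 5): e=[18,19,-7] → ·
    (1,3)@(3, 7): e=[6,33,-9] → ·
  covered (4 px):
    · # · · · · · ·
    · # # · · · · ·
    · # · · · · · ·
    · · · · · · · ·
    · · · · · · · ·

Answer: [3,21,6]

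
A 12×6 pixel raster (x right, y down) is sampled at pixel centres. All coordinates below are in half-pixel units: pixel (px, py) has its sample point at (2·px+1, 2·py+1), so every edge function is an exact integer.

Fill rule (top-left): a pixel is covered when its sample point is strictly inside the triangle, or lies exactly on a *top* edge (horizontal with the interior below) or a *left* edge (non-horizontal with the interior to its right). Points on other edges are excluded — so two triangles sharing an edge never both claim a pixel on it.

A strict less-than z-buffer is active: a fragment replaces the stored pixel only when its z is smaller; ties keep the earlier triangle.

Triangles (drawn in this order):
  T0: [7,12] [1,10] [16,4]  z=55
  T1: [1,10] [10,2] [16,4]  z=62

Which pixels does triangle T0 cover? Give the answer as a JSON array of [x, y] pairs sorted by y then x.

T0:
  2·area = 66
  edge (7, 12)→(1, 10): d=(-6,-2) top-left  bias=+0
  edge (1, 10)→(16, 4): d=(15,-6) top-left  bias=+0
  edge (16, 4)→(7, 12): d=(-9,8) right/bottom  bias=-1
    (4,3)@(9, 7): e=[34,3,29] → █
    (5,3)@(11, 7): e=[38,15,13] → █
    (6,3)@(13, 7): e=[42,27,-3] → ·
    (2,4)@(5, 9): e=[14,9,43] → █
    (3,4)@(7, 9): e=[18,21,27] → █
    (5,4)@(11, 9): e=[26,45,-5] → ·
    (2,5)@(5, 11): e=[2,39,25] → █
    (4,5)@(9, 11): e=[10,63,-7] → ·
  covered (7 px):
    · · · · · · · · · · · ·
    · · · · · · · · · · · ·
    · · · · · · · · · · · ·
    · · · · █ █ · · · · · ·
    · · █ █ █ · · · · · · ·
    · · █ █ · · · · · · · ·
T1:
  2·area = 66
  edge (1, 10)→(10, 2): d=(9,-8) top-left  bias=+0
  edge (10, 2)→(16, 4): d=(6,2) right/bottom  bias=-1
  edge (16, 4)→(1, 10): d=(-15,6) right/bottom  bias=-1
    (3,0)@(7, 1): e=[-33,0,99] → ·  [on edge]
    (4,1)@(9, 3): e=[1,8,57] → █
    (5,1)@(11, 3): e=[17,4,45] → █
    (6,1)@(13, 3): e=[33,0,33] → ·  [on edge]
    (3,2)@(7, 5): e=[3,24,39] → █
    (6,2)@(13, 5): e=[51,12,3] → █
    (7,2)@(15, 5): e=[67,8,-9] → ·
    (9,2)@(19, 5): e=[99,0,-33] → ·  [on edge]
    (2,3)@(5, 7): e=[5,40,21] → █
    (4,3)@(9, 7): e=[37,32,-3] → ·
    (5,3)@(11, 7): e=[53,28,-15] → ·
    (6,3)@(13, 7): e=[69,24,-27] → ·
  covered (9 px):
    · · · · · · · · · · · ·
    · · · · █ █ · · · · · ·
    · · · █ █ █ █ · · · · ·
    · · █ █ · · · · · · · ·
    · █ · · · · · · · · · ·
    · · · · · · · · · · · ·

Result: [[4,3],[5,3],[2,4],[3,4],[4,4],[2,5],[3,5]]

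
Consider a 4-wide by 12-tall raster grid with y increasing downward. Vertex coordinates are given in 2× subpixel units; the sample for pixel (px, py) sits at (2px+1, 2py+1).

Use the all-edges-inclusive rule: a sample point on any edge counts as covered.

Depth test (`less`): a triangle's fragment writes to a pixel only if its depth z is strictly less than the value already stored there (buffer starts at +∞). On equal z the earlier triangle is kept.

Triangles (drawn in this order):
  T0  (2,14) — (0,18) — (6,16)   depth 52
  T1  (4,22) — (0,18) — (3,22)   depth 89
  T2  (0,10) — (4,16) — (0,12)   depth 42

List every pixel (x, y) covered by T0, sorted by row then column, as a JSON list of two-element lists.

T0:
  2·area = 20  (B↔C swapped to make it positive)
  edge (2, 14)→(6, 16): d=(4,2) inclusive
  edge (6, 16)→(0, 18): d=(-6,2) inclusive
  edge (0, 18)→(2, 14): d=(2,-4) inclusive
    (1,7)@(3, 15): e=[2,12,6] → #
    (2,7)@(5, 15): e=[-2,8,14] → ·
    (0,8)@(1, 17): e=[14,4,2] → #
    (1,8)@(3, 17): e=[10,0,10] → #  [on edge]
    (2,8)@(5, 17): e=[6,-4,18] → ·
    (0,9)@(1, 19): e=[22,-8,6] → ·
    (1,9)@(3, 19): e=[18,-12,14] → ·
  covered (3 px):
    · · · ·
    · · · ·
    · · · ·
    · · · ·
    · · · ·
    · · · ·
    · · · ·
    · # · ·
    # # · ·
    · · · ·
    · · · ·
    · · · ·
T1:
  2·area = 4  (B↔C swapped to make it positive)
  edge (4, 22)→(3, 22): d=(-1,0) inclusive
  edge (3, 22)→(0, 18): d=(-3,-4) inclusive
  edge (0, 18)→(4, 22): d=(4,4) inclusive
    (0,9)@(1, 19): e=[3,1,0] → #  [on edge]
    (1,9)@(3, 19): e=[3,9,-8] → ·
    (0,10)@(1, 21): e=[1,-5,8] → ·
    (1,10)@(3, 21): e=[1,3,0] → #  [on edge]
    (2,10)@(5, 21): e=[1,11,-8] → ·
    (1,11)@(3, 23): e=[-1,-3,8] → ·
    (2,11)@(5, 23): e=[-1,5,0] → ·  [on edge]
  covered (2 px):
    · · · ·
    · · · ·
    · · · ·
    · · · ·
    · · · ·
    · · · ·
    · · · ·
    · · · ·
    · · · ·
    # · · ·
    · # · ·
    · · · ·
T2:
  2·area = 8
  edge (0, 10)→(4, 16): d=(4,6) inclusive
  edge (4, 16)→(0, 12): d=(-4,-4) inclusive
  edge (0, 12)→(0, 10): d=(0,-2) inclusive
    (0,6)@(1, 13): e=[6,0,2] → #  [on edge]
    (1,6)@(3, 13): e=[-6,8,6] → ·
    (0,7)@(1, 15): e=[14,-8,2] → ·
    (1,7)@(3, 15): e=[2,0,6] → #  [on edge]
    (2,7)@(5, 15): e=[-10,8,10] → ·
    (1,8)@(3, 17): e=[10,-8,6] → ·
    (2,8)@(5, 17): e=[-2,0,10] → ·  [on edge]
    (3,9)@(7, 19): e=[-6,0,14] → ·  [on edge]
  covered (2 px):
    · · · ·
    · · · ·
    · · · ·
    · · · ·
    · · · ·
    · · · ·
    # · · ·
    · # · ·
    · · · ·
    · · · ·
    · · · ·
    · · · ·

Final: [[1,7],[0,8],[1,8]]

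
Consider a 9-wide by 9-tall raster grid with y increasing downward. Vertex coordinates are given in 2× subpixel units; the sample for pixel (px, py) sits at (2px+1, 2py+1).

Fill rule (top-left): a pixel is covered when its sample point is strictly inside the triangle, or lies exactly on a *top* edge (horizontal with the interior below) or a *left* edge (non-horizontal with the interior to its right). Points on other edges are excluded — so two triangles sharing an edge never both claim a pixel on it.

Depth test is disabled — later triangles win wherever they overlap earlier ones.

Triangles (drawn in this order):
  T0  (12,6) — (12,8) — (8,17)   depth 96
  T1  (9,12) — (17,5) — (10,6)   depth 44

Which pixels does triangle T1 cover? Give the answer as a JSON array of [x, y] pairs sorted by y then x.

T0:
  2·area = 8
  edge (12, 6)→(12, 8): d=(0,2) right/bottom  bias=-1
  edge (12, 8)→(8, 17): d=(-4,9) right/bottom  bias=-1
  edge (8, 17)→(12, 6): d=(4,-11) top-left  bias=+0
    (5,4)@(11, 9): e=[2,5,1] → █
    (6,4)@(13, 9): e=[-2,-13,23] → ·
    (5,5)@(11, 11): e=[2,-3,9] → ·
  covered (1 px):
    · · · · · · · · ·
    · · · · · · · · ·
    · · · · · · · · ·
    · · · · · · · · ·
    · · · · · █ · · ·
    · · · · · · · · ·
    · · · · · · · · ·
    · · · · · · · · ·
    · · · · · · · · ·
T1:
  2·area = 41  (B↔C swapped to make it positive)
  edge (9, 12)→(10, 6): d=(1,-6) top-left  bias=+0
  edge (10, 6)→(17, 5): d=(7,-1) top-left  bias=+0
  edge (17, 5)→(9, 12): d=(-8,7) right/bottom  bias=-1
    (8,2)@(17, 5): e=[41,0,0] → ·  [on edge]
    (1,3)@(3, 7): e=[-41,0,82] → ·  [on edge]
    (5,3)@(11, 7): e=[7,8,26] → █
    (6,3)@(13, 7): e=[19,10,12] → █
    (7,3)@(15, 7): e=[31,12,-2] → ·
    (5,4)@(11, 9): e=[9,22,10] → █
    (6,4)@(13, 9): e=[21,24,-4] → ·
    (5,5)@(11, 11): e=[11,36,-6] → ·
  covered (3 px):
    · · · · · · · · ·
    · · · · · · · · ·
    · · · · · · · · ·
    · · · · · █ █ · ·
    · · · · · █ · · ·
    · · · · · · · · ·
    · · · · · · · · ·
    · · · · · · · · ·
    · · · · · · · · ·

Answer: [[5,3],[6,3],[5,4]]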